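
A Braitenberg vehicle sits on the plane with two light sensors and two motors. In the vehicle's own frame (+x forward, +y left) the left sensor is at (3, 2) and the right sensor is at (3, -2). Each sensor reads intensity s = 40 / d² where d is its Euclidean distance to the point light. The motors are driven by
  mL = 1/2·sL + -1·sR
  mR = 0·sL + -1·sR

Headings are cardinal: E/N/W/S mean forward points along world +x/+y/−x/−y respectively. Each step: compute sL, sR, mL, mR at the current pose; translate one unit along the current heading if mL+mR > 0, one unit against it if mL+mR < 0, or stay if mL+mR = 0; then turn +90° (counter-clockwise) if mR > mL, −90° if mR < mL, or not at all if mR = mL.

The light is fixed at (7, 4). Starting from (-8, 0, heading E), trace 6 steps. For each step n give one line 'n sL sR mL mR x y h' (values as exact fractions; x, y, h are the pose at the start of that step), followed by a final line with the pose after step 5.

0 10/37 2/9 -29/333 -2/9 -8 0 E
1 8/49 40/373 -468/18277 -40/373 -9 0 S
2 20/193 20/181 -2050/34933 -20/181 -9 1 W
3 40/289 40/169 -8180/48841 -40/169 -8 1 N
4 10/37 2/9 -29/333 -2/9 -8 0 E
5 8/49 40/373 -468/18277 -40/373 -9 0 S
final -9 1 W

n=0: pose=(-8,0,E); sL=10/37, sR=2/9; mL=-29/333, mR=-2/9; mL+mR=-103/333 → advance -1; mR−mL=-5/37 → turn -1·90°
n=1: pose=(-9,0,S); sL=8/49, sR=40/373; mL=-468/18277, mR=-40/373; mL+mR=-2428/18277 → advance -1; mR−mL=-4/49 → turn -1·90°
n=2: pose=(-9,1,W); sL=20/193, sR=20/181; mL=-2050/34933, mR=-20/181; mL+mR=-5910/34933 → advance -1; mR−mL=-10/193 → turn -1·90°
n=3: pose=(-8,1,N); sL=40/289, sR=40/169; mL=-8180/48841, mR=-40/169; mL+mR=-19740/48841 → advance -1; mR−mL=-20/289 → turn -1·90°
n=4: pose=(-8,0,E); sL=10/37, sR=2/9; mL=-29/333, mR=-2/9; mL+mR=-103/333 → advance -1; mR−mL=-5/37 → turn -1·90°
n=5: pose=(-9,0,S); sL=8/49, sR=40/373; mL=-468/18277, mR=-40/373; mL+mR=-2428/18277 → advance -1; mR−mL=-4/49 → turn -1·90°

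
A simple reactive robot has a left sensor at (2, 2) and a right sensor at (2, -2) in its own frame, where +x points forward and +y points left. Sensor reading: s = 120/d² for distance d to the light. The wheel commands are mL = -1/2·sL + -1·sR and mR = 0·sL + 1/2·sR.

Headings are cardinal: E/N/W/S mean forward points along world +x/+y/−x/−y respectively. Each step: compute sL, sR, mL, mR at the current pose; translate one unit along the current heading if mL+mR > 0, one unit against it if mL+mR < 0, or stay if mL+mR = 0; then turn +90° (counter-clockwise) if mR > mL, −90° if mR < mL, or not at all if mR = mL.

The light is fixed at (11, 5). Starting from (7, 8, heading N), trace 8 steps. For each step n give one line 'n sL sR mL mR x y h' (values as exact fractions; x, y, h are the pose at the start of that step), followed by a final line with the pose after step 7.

n=0: pose=(7,8,N); sL=120/61, sR=120/29; mL=-9060/1769, mR=60/29; mL+mR=-5400/1769 → advance -1; mR−mL=12720/1769 → turn +1·90°
n=1: pose=(7,7,W); sL=10/3, sR=30/13; mL=-155/39, mR=15/13; mL+mR=-110/39 → advance -1; mR−mL=200/39 → turn +1·90°
n=2: pose=(8,7,S); sL=120, sR=24/5; mL=-324/5, mR=12/5; mL+mR=-312/5 → advance -1; mR−mL=336/5 → turn +1·90°
n=3: pose=(8,8,E); sL=60/13, sR=60; mL=-810/13, mR=30; mL+mR=-420/13 → advance -1; mR−mL=1200/13 → turn +1·90°
n=4: pose=(7,8,N); sL=120/61, sR=120/29; mL=-9060/1769, mR=60/29; mL+mR=-5400/1769 → advance -1; mR−mL=12720/1769 → turn +1·90°
n=5: pose=(7,7,W); sL=10/3, sR=30/13; mL=-155/39, mR=15/13; mL+mR=-110/39 → advance -1; mR−mL=200/39 → turn +1·90°
n=6: pose=(8,7,S); sL=120, sR=24/5; mL=-324/5, mR=12/5; mL+mR=-312/5 → advance -1; mR−mL=336/5 → turn +1·90°
n=7: pose=(8,8,E); sL=60/13, sR=60; mL=-810/13, mR=30; mL+mR=-420/13 → advance -1; mR−mL=1200/13 → turn +1·90°

0 120/61 120/29 -9060/1769 60/29 7 8 N
1 10/3 30/13 -155/39 15/13 7 7 W
2 120 24/5 -324/5 12/5 8 7 S
3 60/13 60 -810/13 30 8 8 E
4 120/61 120/29 -9060/1769 60/29 7 8 N
5 10/3 30/13 -155/39 15/13 7 7 W
6 120 24/5 -324/5 12/5 8 7 S
7 60/13 60 -810/13 30 8 8 E
final 7 8 N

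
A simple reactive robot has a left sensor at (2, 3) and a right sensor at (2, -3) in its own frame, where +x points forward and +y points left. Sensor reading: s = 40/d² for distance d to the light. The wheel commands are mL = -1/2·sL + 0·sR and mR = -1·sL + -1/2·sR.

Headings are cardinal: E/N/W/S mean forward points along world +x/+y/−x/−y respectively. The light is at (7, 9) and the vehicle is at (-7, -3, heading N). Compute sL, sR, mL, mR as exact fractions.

40/389 40/221 -20/389 -16620/85969

left sensor world pos  = (-10, -1); dL² = 389
right sensor world pos = (-4, -1); dR² = 221
sL = 40/389 = 40/389
sR = 40/221 = 40/221
mL = -1/2·sL + 0·sR = -20/389
mR = -1·sL + -1/2·sR = -16620/85969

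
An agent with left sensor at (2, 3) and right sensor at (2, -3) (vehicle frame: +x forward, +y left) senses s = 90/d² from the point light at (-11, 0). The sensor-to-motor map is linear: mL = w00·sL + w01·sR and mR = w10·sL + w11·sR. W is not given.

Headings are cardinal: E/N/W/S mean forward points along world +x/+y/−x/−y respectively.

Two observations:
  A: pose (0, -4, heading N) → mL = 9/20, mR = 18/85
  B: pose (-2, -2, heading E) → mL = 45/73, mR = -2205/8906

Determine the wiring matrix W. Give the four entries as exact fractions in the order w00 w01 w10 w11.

0 1 1/2 -1

obs A: pose=(0,-4,N) → sL=45/34, sR=9/20, mL=9/20, mR=18/85
obs B: pose=(-2,-2,E) → sL=45/61, sR=45/73, mL=45/73, mR=-2205/8906
sensor matrix S = [[45/34, 9/20], [45/61, 45/73]]; det S = 146529/302804
solve [mL_A; mL_B] = S·[w00; w01] and [mR_A; mR_B] = S·[w10; w11]:
  w00 = 0, w01 = 1, w10 = 1/2, w11 = -1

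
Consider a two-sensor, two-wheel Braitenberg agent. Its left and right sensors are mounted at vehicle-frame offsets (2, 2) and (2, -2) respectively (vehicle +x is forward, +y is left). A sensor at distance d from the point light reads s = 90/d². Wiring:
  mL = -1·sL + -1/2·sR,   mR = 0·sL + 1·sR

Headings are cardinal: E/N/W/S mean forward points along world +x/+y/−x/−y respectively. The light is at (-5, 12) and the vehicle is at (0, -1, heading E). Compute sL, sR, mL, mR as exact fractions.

left sensor world pos  = (2, 1); dL² = 170
right sensor world pos = (2, -3); dR² = 274
sL = 90/170 = 9/17
sR = 90/274 = 45/137
mL = -1·sL + -1/2·sR = -3231/4658
mR = 0·sL + 1·sR = 45/137

9/17 45/137 -3231/4658 45/137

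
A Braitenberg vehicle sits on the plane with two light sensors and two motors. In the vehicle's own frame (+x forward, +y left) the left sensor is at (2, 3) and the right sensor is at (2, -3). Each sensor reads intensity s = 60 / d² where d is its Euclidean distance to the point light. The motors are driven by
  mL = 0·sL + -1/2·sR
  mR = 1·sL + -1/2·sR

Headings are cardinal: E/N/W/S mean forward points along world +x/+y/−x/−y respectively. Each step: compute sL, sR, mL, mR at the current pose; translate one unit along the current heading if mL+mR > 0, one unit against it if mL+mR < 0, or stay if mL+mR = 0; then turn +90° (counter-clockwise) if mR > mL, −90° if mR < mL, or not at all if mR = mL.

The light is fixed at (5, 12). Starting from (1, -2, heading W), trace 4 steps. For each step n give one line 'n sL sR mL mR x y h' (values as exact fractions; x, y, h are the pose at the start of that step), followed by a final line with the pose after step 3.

n=0: pose=(1,-2,W); sL=12/65, sR=60/157; mL=-30/157, mR=-66/10205; mL+mR=-2016/10205 → advance -1; mR−mL=12/65 → turn +1·90°
n=1: pose=(2,-2,S); sL=15/64, sR=15/73; mL=-15/146, mR=615/4672; mL+mR=135/4672 → advance +1; mR−mL=15/64 → turn +1·90°
n=2: pose=(2,-3,E); sL=12/29, sR=12/65; mL=-6/65, mR=606/1885; mL+mR=432/1885 → advance +1; mR−mL=12/29 → turn +1·90°
n=3: pose=(3,-3,N); sL=30/97, sR=6/17; mL=-3/17, mR=219/1649; mL+mR=-72/1649 → advance -1; mR−mL=30/97 → turn +1·90°

0 12/65 60/157 -30/157 -66/10205 1 -2 W
1 15/64 15/73 -15/146 615/4672 2 -2 S
2 12/29 12/65 -6/65 606/1885 2 -3 E
3 30/97 6/17 -3/17 219/1649 3 -3 N
final 3 -4 W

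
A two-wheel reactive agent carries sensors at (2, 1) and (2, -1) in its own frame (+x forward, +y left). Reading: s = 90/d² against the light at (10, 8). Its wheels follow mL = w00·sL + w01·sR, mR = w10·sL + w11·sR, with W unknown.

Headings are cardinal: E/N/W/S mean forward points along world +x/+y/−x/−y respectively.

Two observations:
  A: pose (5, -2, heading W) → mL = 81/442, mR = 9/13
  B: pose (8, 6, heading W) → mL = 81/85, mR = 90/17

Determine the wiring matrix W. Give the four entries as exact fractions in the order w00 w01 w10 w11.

1 -1/2 0 1

obs A: pose=(5,-2,W) → sL=9/17, sR=9/13, mL=81/442, mR=9/13
obs B: pose=(8,6,W) → sL=18/5, sR=90/17, mL=81/85, mR=90/17
sensor matrix S = [[9/17, 9/13], [18/5, 90/17]]; det S = 5832/18785
solve [mL_A; mL_B] = S·[w00; w01] and [mR_A; mR_B] = S·[w10; w11]:
  w00 = 1, w01 = -1/2, w10 = 0, w11 = 1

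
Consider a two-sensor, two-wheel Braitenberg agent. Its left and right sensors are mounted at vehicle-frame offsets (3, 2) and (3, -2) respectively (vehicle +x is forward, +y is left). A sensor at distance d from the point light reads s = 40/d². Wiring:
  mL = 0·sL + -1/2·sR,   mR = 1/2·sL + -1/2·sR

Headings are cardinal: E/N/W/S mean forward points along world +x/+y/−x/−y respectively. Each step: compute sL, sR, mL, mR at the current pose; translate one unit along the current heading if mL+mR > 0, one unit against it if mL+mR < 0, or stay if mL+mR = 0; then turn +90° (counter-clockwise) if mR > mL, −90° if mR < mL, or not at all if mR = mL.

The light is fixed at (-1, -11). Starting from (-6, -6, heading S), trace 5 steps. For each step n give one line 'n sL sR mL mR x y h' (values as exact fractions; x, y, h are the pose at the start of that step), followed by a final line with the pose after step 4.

0 40/13 40/53 -20/53 800/689 -6 -6 S
1 1 5 -5/2 -2 -6 -7 E
2 40/113 8/13 -4/13 -192/1469 -7 -7 N
3 20/41 20/53 -10/53 120/2173 -7 -8 W
4 40/9 40/49 -20/49 800/441 -6 -8 S
final -6 -9 E

n=0: pose=(-6,-6,S); sL=40/13, sR=40/53; mL=-20/53, mR=800/689; mL+mR=540/689 → advance +1; mR−mL=20/13 → turn +1·90°
n=1: pose=(-6,-7,E); sL=1, sR=5; mL=-5/2, mR=-2; mL+mR=-9/2 → advance -1; mR−mL=1/2 → turn +1·90°
n=2: pose=(-7,-7,N); sL=40/113, sR=8/13; mL=-4/13, mR=-192/1469; mL+mR=-644/1469 → advance -1; mR−mL=20/113 → turn +1·90°
n=3: pose=(-7,-8,W); sL=20/41, sR=20/53; mL=-10/53, mR=120/2173; mL+mR=-290/2173 → advance -1; mR−mL=10/41 → turn +1·90°
n=4: pose=(-6,-8,S); sL=40/9, sR=40/49; mL=-20/49, mR=800/441; mL+mR=620/441 → advance +1; mR−mL=20/9 → turn +1·90°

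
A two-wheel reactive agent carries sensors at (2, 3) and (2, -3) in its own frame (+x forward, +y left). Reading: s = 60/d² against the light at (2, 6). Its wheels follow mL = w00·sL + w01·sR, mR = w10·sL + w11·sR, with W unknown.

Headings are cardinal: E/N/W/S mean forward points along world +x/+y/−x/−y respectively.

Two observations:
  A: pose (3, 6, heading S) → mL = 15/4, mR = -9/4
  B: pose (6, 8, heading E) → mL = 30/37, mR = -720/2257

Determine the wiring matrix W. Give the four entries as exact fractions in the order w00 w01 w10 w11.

obs A: pose=(3,6,S) → sL=3, sR=15/2, mL=15/4, mR=-9/4
obs B: pose=(6,8,E) → sL=60/61, sR=60/37, mL=30/37, mR=-720/2257
sensor matrix S = [[3, 15/2], [60/61, 60/37]]; det S = -5670/2257
solve [mL_A; mL_B] = S·[w00; w01] and [mR_A; mR_B] = S·[w10; w11]:
  w00 = 0, w01 = 1/2, w10 = 1/2, w11 = -1/2

0 1/2 1/2 -1/2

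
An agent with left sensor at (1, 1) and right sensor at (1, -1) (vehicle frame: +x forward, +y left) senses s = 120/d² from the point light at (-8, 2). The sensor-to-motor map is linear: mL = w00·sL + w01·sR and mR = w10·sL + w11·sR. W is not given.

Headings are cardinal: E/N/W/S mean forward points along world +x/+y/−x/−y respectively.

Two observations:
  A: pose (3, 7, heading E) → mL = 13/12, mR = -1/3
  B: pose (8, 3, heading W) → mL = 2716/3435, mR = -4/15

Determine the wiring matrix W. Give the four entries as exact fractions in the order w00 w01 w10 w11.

1/2 1 -1/2 0

obs A: pose=(3,7,E) → sL=2/3, sR=3/4, mL=13/12, mR=-1/3
obs B: pose=(8,3,W) → sL=8/15, sR=120/229, mL=2716/3435, mR=-4/15
sensor matrix S = [[2/3, 3/4], [8/15, 120/229]]; det S = -58/1145
solve [mL_A; mL_B] = S·[w00; w01] and [mR_A; mR_B] = S·[w10; w11]:
  w00 = 1/2, w01 = 1, w10 = -1/2, w11 = 0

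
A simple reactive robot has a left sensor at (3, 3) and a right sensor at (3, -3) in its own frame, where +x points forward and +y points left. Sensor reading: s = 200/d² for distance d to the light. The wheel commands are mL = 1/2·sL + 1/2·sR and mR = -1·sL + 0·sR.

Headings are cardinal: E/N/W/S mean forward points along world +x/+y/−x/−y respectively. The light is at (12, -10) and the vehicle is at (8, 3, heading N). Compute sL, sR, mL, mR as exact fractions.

40/61 200/257 11240/15677 -40/61

left sensor world pos  = (5, 6); dL² = 305
right sensor world pos = (11, 6); dR² = 257
sL = 200/305 = 40/61
sR = 200/257 = 200/257
mL = 1/2·sL + 1/2·sR = 11240/15677
mR = -1·sL + 0·sR = -40/61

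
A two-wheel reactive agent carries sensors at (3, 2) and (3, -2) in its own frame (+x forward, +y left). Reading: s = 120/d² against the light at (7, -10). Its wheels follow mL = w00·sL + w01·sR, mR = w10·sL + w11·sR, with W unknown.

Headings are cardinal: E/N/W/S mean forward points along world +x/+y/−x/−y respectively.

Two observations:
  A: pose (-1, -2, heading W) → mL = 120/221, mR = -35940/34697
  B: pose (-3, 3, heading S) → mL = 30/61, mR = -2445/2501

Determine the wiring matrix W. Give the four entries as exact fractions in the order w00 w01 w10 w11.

obs A: pose=(-1,-2,W) → sL=120/157, sR=120/221, mL=120/221, mR=-35940/34697
obs B: pose=(-3,3,S) → sL=30/41, sR=30/61, mL=30/61, mR=-2445/2501
sensor matrix S = [[120/157, 120/221], [30/41, 30/61]]; det S = -1857600/86777197
solve [mL_A; mL_B] = S·[w00; w01] and [mR_A; mR_B] = S·[w10; w11]:
  w00 = 0, w01 = 1, w10 = -1, w11 = -1/2

0 1 -1 -1/2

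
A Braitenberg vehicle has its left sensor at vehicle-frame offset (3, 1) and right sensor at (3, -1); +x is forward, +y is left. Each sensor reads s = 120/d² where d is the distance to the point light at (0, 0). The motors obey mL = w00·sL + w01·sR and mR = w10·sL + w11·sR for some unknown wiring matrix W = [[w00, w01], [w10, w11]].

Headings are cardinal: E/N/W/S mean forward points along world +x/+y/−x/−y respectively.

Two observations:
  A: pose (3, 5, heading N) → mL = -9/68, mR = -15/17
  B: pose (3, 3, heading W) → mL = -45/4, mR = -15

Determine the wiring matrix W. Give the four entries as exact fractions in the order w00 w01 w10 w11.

-1/2 1/2 -1/2 0

obs A: pose=(3,5,N) → sL=30/17, sR=3/2, mL=-9/68, mR=-15/17
obs B: pose=(3,3,W) → sL=30, sR=15/2, mL=-45/4, mR=-15
sensor matrix S = [[30/17, 3/2], [30, 15/2]]; det S = -540/17
solve [mL_A; mL_B] = S·[w00; w01] and [mR_A; mR_B] = S·[w10; w11]:
  w00 = -1/2, w01 = 1/2, w10 = -1/2, w11 = 0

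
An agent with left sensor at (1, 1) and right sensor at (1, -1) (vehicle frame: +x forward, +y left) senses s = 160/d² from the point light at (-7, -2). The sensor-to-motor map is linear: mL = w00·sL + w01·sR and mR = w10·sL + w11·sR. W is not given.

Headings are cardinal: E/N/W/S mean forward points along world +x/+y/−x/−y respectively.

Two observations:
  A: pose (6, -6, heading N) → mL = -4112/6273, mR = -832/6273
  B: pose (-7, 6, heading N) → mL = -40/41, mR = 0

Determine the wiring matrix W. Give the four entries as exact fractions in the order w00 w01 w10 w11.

-1 1/2 -1/2 1/2

obs A: pose=(6,-6,N) → sL=160/153, sR=32/41, mL=-4112/6273, mR=-832/6273
obs B: pose=(-7,6,N) → sL=80/41, sR=80/41, mL=-40/41, mR=0
sensor matrix S = [[160/153, 32/41], [80/41, 80/41]]; det S = 133120/257193
solve [mL_A; mL_B] = S·[w00; w01] and [mR_A; mR_B] = S·[w10; w11]:
  w00 = -1, w01 = 1/2, w10 = -1/2, w11 = 1/2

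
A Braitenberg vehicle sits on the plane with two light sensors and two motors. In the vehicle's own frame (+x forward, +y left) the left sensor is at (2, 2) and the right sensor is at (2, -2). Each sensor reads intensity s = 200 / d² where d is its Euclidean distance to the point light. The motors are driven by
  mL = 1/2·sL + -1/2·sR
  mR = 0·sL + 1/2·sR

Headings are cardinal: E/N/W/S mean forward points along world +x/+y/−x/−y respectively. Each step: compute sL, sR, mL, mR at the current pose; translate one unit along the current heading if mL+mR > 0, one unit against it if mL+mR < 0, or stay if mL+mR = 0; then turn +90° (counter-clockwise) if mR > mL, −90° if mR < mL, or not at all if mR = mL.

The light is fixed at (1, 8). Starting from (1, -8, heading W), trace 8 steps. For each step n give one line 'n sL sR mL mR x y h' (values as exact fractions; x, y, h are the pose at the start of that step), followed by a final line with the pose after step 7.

n=0: pose=(1,-8,W); sL=25/41, sR=1; mL=-8/41, mR=1/2; mL+mR=25/82 → advance +1; mR−mL=57/82 → turn +1·90°
n=1: pose=(0,-8,S); sL=8/13, sR=200/333; mL=32/4329, mR=100/333; mL+mR=4/13 → advance +1; mR−mL=1268/4329 → turn +1·90°
n=2: pose=(0,-9,E); sL=100/113, sR=100/181; mL=3400/20453, mR=50/181; mL+mR=50/113 → advance +1; mR−mL=2250/20453 → turn +1·90°
n=3: pose=(1,-9,N); sL=200/229, sR=200/229; mL=0, mR=100/229; mL+mR=100/229 → advance +1; mR−mL=100/229 → turn +1·90°
n=4: pose=(1,-8,W); sL=25/41, sR=1; mL=-8/41, mR=1/2; mL+mR=25/82 → advance +1; mR−mL=57/82 → turn +1·90°
n=5: pose=(0,-8,S); sL=8/13, sR=200/333; mL=32/4329, mR=100/333; mL+mR=4/13 → advance +1; mR−mL=1268/4329 → turn +1·90°
n=6: pose=(0,-9,E); sL=100/113, sR=100/181; mL=3400/20453, mR=50/181; mL+mR=50/113 → advance +1; mR−mL=2250/20453 → turn +1·90°
n=7: pose=(1,-9,N); sL=200/229, sR=200/229; mL=0, mR=100/229; mL+mR=100/229 → advance +1; mR−mL=100/229 → turn +1·90°

0 25/41 1 -8/41 1/2 1 -8 W
1 8/13 200/333 32/4329 100/333 0 -8 S
2 100/113 100/181 3400/20453 50/181 0 -9 E
3 200/229 200/229 0 100/229 1 -9 N
4 25/41 1 -8/41 1/2 1 -8 W
5 8/13 200/333 32/4329 100/333 0 -8 S
6 100/113 100/181 3400/20453 50/181 0 -9 E
7 200/229 200/229 0 100/229 1 -9 N
final 1 -8 W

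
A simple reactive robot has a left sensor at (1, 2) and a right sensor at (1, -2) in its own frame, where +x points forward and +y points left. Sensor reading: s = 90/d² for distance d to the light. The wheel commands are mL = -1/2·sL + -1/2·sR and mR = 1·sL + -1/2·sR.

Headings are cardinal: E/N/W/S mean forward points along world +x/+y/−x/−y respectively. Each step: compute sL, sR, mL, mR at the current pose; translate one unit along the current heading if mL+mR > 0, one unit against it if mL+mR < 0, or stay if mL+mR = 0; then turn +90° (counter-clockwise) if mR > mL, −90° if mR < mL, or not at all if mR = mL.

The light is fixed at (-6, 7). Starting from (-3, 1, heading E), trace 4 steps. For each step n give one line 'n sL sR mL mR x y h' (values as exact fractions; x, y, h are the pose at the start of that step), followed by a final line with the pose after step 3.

0 45/16 9/8 -63/32 9/4 -3 1 E
1 90/29 90/61 -4050/1769 4185/1769 -2 1 N
2 45/29 5 -95/29 -55/58 -2 2 W
3 18/17 2 -26/17 1/17 -1 2 S
final -1 3 E

n=0: pose=(-3,1,E); sL=45/16, sR=9/8; mL=-63/32, mR=9/4; mL+mR=9/32 → advance +1; mR−mL=135/32 → turn +1·90°
n=1: pose=(-2,1,N); sL=90/29, sR=90/61; mL=-4050/1769, mR=4185/1769; mL+mR=135/1769 → advance +1; mR−mL=135/29 → turn +1·90°
n=2: pose=(-2,2,W); sL=45/29, sR=5; mL=-95/29, mR=-55/58; mL+mR=-245/58 → advance -1; mR−mL=135/58 → turn +1·90°
n=3: pose=(-1,2,S); sL=18/17, sR=2; mL=-26/17, mR=1/17; mL+mR=-25/17 → advance -1; mR−mL=27/17 → turn +1·90°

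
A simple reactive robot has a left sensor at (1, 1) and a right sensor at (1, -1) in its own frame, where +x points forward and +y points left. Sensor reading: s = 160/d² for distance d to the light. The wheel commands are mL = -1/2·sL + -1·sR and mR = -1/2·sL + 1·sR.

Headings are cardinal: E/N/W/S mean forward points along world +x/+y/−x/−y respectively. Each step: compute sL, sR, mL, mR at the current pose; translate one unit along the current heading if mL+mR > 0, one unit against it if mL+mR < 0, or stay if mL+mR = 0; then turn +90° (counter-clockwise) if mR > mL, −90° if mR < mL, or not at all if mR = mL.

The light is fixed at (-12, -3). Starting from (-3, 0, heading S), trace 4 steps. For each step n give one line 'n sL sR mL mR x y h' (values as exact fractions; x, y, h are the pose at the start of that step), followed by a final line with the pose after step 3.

n=0: pose=(-3,0,S); sL=20/13, sR=40/17; mL=-690/221, mR=350/221; mL+mR=-20/13 → advance -1; mR−mL=80/17 → turn +1·90°
n=1: pose=(-3,1,E); sL=32/25, sR=160/109; mL=-5744/2725, mR=2256/2725; mL+mR=-32/25 → advance -1; mR−mL=320/109 → turn +1·90°
n=2: pose=(-4,1,N); sL=80/37, sR=80/53; mL=-5080/1961, mR=840/1961; mL+mR=-80/37 → advance -1; mR−mL=160/53 → turn +1·90°
n=3: pose=(-4,0,W); sL=160/53, sR=32/13; mL=-2736/689, mR=656/689; mL+mR=-160/53 → advance -1; mR−mL=64/13 → turn +1·90°

0 20/13 40/17 -690/221 350/221 -3 0 S
1 32/25 160/109 -5744/2725 2256/2725 -3 1 E
2 80/37 80/53 -5080/1961 840/1961 -4 1 N
3 160/53 32/13 -2736/689 656/689 -4 0 W
final -3 0 S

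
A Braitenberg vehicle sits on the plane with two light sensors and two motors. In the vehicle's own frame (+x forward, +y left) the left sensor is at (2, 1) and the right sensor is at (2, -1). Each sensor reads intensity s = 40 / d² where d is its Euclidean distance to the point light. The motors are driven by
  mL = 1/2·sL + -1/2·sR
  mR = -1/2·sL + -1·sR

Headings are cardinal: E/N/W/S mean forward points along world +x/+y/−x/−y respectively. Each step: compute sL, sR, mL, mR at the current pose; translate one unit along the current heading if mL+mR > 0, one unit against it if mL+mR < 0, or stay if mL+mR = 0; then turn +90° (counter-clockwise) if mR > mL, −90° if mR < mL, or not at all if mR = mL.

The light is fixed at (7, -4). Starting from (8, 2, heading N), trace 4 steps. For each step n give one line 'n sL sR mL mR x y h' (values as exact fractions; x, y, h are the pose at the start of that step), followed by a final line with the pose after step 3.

n=0: pose=(8,2,N); sL=5/8, sR=10/17; mL=5/272, mR=-245/272; mL+mR=-15/17 → advance -1; mR−mL=-125/136 → turn -1·90°
n=1: pose=(8,1,E); sL=8/9, sR=8/5; mL=-16/45, mR=-92/45; mL+mR=-12/5 → advance -1; mR−mL=-76/45 → turn -1·90°
n=2: pose=(7,1,S); sL=4, sR=4; mL=0, mR=-6; mL+mR=-6 → advance -1; mR−mL=-6 → turn -1·90°
n=3: pose=(7,2,W); sL=40/29, sR=40/53; mL=480/1537, mR=-2220/1537; mL+mR=-60/53 → advance -1; mR−mL=-2700/1537 → turn -1·90°

0 5/8 10/17 5/272 -245/272 8 2 N
1 8/9 8/5 -16/45 -92/45 8 1 E
2 4 4 0 -6 7 1 S
3 40/29 40/53 480/1537 -2220/1537 7 2 W
final 8 2 N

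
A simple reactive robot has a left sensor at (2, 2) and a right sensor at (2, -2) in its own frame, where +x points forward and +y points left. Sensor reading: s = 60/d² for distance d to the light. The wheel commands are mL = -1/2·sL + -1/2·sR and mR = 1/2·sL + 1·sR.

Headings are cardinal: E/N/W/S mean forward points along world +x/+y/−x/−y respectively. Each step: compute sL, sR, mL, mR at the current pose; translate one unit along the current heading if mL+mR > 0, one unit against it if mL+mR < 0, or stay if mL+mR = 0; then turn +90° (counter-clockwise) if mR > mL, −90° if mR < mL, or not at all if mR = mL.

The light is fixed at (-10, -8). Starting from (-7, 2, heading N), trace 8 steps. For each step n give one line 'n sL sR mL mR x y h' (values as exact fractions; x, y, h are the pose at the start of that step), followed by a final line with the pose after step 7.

0 12/29 60/169 -1884/4901 2754/4901 -7 2 N
1 30/41 6/17 -378/697 501/697 -7 3 W
2 60/97 20/27 -1780/2619 2750/2619 -8 3 S
3 3/8 3/4 -9/16 15/16 -8 2 E
4 12/29 60/169 -1884/4901 2754/4901 -7 2 N
5 30/41 6/17 -378/697 501/697 -7 3 W
6 60/97 20/27 -1780/2619 2750/2619 -8 3 S
7 3/8 3/4 -9/16 15/16 -8 2 E
final -7 2 N

n=0: pose=(-7,2,N); sL=12/29, sR=60/169; mL=-1884/4901, mR=2754/4901; mL+mR=30/169 → advance +1; mR−mL=4638/4901 → turn +1·90°
n=1: pose=(-7,3,W); sL=30/41, sR=6/17; mL=-378/697, mR=501/697; mL+mR=3/17 → advance +1; mR−mL=879/697 → turn +1·90°
n=2: pose=(-8,3,S); sL=60/97, sR=20/27; mL=-1780/2619, mR=2750/2619; mL+mR=10/27 → advance +1; mR−mL=1510/873 → turn +1·90°
n=3: pose=(-8,2,E); sL=3/8, sR=3/4; mL=-9/16, mR=15/16; mL+mR=3/8 → advance +1; mR−mL=3/2 → turn +1·90°
n=4: pose=(-7,2,N); sL=12/29, sR=60/169; mL=-1884/4901, mR=2754/4901; mL+mR=30/169 → advance +1; mR−mL=4638/4901 → turn +1·90°
n=5: pose=(-7,3,W); sL=30/41, sR=6/17; mL=-378/697, mR=501/697; mL+mR=3/17 → advance +1; mR−mL=879/697 → turn +1·90°
n=6: pose=(-8,3,S); sL=60/97, sR=20/27; mL=-1780/2619, mR=2750/2619; mL+mR=10/27 → advance +1; mR−mL=1510/873 → turn +1·90°
n=7: pose=(-8,2,E); sL=3/8, sR=3/4; mL=-9/16, mR=15/16; mL+mR=3/8 → advance +1; mR−mL=3/2 → turn +1·90°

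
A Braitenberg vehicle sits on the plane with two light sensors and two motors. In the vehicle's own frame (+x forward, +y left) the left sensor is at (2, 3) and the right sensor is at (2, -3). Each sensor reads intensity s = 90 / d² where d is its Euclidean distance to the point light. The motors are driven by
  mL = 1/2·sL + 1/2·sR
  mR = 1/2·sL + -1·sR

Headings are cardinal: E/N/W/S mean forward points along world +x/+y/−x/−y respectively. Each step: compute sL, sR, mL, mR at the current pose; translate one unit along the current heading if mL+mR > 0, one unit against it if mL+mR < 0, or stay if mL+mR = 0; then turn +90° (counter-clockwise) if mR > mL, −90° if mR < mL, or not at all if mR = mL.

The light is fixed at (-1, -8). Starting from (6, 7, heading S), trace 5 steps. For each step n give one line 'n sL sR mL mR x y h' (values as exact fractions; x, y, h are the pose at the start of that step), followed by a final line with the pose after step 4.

n=0: pose=(6,7,S); sL=90/269, sR=18/37; mL=4086/9953, mR=-3177/9953; mL+mR=909/9953 → advance +1; mR−mL=-27/37 → turn -1·90°
n=1: pose=(6,6,W); sL=45/73, sR=45/157; mL=5175/11461, mR=495/22922; mL+mR=10845/22922 → advance +1; mR−mL=-135/314 → turn -1·90°
n=2: pose=(5,6,N); sL=18/53, sR=90/337; mL=5418/17861, mR=-1737/17861; mL+mR=3681/17861 → advance +1; mR−mL=-135/337 → turn -1·90°
n=3: pose=(5,7,E); sL=45/194, sR=45/104; mL=6705/20176, mR=-3195/10088; mL+mR=315/20176 → advance +1; mR−mL=-135/208 → turn -1·90°
n=4: pose=(6,7,S); sL=90/269, sR=18/37; mL=4086/9953, mR=-3177/9953; mL+mR=909/9953 → advance +1; mR−mL=-27/37 → turn -1·90°

0 90/269 18/37 4086/9953 -3177/9953 6 7 S
1 45/73 45/157 5175/11461 495/22922 6 6 W
2 18/53 90/337 5418/17861 -1737/17861 5 6 N
3 45/194 45/104 6705/20176 -3195/10088 5 7 E
4 90/269 18/37 4086/9953 -3177/9953 6 7 S
final 6 6 W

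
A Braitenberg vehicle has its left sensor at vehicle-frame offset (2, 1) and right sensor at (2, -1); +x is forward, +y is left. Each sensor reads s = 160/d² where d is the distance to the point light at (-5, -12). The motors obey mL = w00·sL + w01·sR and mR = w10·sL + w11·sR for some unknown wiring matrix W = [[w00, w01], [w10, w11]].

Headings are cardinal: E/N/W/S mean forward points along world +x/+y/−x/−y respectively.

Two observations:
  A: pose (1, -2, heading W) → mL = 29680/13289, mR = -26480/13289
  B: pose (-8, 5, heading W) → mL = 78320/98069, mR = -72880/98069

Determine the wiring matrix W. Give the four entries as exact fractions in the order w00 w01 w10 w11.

1 1/2 -1/2 -1

obs A: pose=(1,-2,W) → sL=160/97, sR=160/137, mL=29680/13289, mR=-26480/13289
obs B: pose=(-8,5,W) → sL=160/281, sR=160/349, mL=78320/98069, mR=-72880/98069
sensor matrix S = [[160/97, 160/137], [160/281, 160/349]]; det S = 118886400/1303238941
solve [mL_A; mL_B] = S·[w00; w01] and [mR_A; mR_B] = S·[w10; w11]:
  w00 = 1, w01 = 1/2, w10 = -1/2, w11 = -1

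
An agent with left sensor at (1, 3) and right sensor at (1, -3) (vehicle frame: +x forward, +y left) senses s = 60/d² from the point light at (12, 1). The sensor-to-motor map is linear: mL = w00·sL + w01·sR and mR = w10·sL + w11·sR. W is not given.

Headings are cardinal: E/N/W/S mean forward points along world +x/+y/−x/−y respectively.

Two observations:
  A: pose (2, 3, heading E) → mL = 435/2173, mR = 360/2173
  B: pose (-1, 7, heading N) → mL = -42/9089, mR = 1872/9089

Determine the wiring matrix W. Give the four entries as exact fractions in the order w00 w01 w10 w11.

1 -1/2 -1 1

obs A: pose=(2,3,E) → sL=30/53, sR=30/41, mL=435/2173, mR=360/2173
obs B: pose=(-1,7,N) → sL=12/61, sR=60/149, mL=-42/9089, mR=1872/9089
sensor matrix S = [[30/53, 30/41], [12/61, 60/149]]; det S = 1658880/19750397
solve [mL_A; mL_B] = S·[w00; w01] and [mR_A; mR_B] = S·[w10; w11]:
  w00 = 1, w01 = -1/2, w10 = -1, w11 = 1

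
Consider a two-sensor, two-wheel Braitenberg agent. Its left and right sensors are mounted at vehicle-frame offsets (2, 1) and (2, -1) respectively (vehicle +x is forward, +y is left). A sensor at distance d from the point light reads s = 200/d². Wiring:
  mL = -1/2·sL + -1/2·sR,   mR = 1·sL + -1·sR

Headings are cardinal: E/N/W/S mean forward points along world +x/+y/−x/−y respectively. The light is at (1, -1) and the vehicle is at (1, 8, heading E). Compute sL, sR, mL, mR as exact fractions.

left sensor world pos  = (3, 9); dL² = 104
right sensor world pos = (3, 7); dR² = 68
sL = 200/104 = 25/13
sR = 200/68 = 50/17
mL = -1/2·sL + -1/2·sR = -1075/442
mR = 1·sL + -1·sR = -225/221

25/13 50/17 -1075/442 -225/221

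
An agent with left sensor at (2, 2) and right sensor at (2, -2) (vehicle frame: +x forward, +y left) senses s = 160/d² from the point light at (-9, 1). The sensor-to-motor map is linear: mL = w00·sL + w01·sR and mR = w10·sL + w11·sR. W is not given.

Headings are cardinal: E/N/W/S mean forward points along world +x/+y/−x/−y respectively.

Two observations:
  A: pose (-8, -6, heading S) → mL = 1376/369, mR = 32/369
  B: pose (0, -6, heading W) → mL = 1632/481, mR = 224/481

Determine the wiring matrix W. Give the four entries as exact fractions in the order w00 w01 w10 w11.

1 1 -1/2 1/2

obs A: pose=(-8,-6,S) → sL=16/9, sR=80/41, mL=1376/369, mR=32/369
obs B: pose=(0,-6,W) → sL=16/13, sR=80/37, mL=1632/481, mR=224/481
sensor matrix S = [[16/9, 80/41], [16/13, 80/37]]; det S = 256000/177489
solve [mL_A; mL_B] = S·[w00; w01] and [mR_A; mR_B] = S·[w10; w11]:
  w00 = 1, w01 = 1, w10 = -1/2, w11 = 1/2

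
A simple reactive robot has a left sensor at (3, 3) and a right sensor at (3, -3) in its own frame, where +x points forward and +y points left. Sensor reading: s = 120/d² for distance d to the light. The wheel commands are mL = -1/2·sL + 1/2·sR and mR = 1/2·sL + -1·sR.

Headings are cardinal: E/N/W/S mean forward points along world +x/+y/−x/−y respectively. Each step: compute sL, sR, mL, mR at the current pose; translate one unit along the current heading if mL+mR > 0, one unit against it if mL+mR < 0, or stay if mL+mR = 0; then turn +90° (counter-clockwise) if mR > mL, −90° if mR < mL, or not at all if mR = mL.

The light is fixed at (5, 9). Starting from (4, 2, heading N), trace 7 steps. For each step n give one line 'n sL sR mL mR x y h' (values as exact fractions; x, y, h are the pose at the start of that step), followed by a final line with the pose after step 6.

n=0: pose=(4,2,N); sL=15/4, sR=6; mL=9/8, mR=-33/8; mL+mR=-3 → advance -1; mR−mL=-21/4 → turn -1·90°
n=1: pose=(4,1,E); sL=120/29, sR=24/25; mL=-1152/725, mR=804/725; mL+mR=-12/25 → advance -1; mR−mL=1956/725 → turn +1·90°
n=2: pose=(3,1,N); sL=12/5, sR=60/13; mL=72/65, mR=-222/65; mL+mR=-30/13 → advance -1; mR−mL=-294/65 → turn -1·90°
n=3: pose=(3,0,E); sL=120/37, sR=24/29; mL=-1296/1073, mR=852/1073; mL+mR=-12/29 → advance -1; mR−mL=2148/1073 → turn +1·90°
n=4: pose=(2,0,N); sL=5/3, sR=10/3; mL=5/6, mR=-5/2; mL+mR=-5/3 → advance -1; mR−mL=-10/3 → turn -1·90°
n=5: pose=(2,-1,E); sL=120/49, sR=120/169; mL=-7200/8281, mR=4260/8281; mL+mR=-60/169 → advance -1; mR−mL=11460/8281 → turn +1·90°
n=6: pose=(1,-1,N); sL=60/49, sR=12/5; mL=144/245, mR=-438/245; mL+mR=-6/5 → advance -1; mR−mL=-582/245 → turn -1·90°

0 15/4 6 9/8 -33/8 4 2 N
1 120/29 24/25 -1152/725 804/725 4 1 E
2 12/5 60/13 72/65 -222/65 3 1 N
3 120/37 24/29 -1296/1073 852/1073 3 0 E
4 5/3 10/3 5/6 -5/2 2 0 N
5 120/49 120/169 -7200/8281 4260/8281 2 -1 E
6 60/49 12/5 144/245 -438/245 1 -1 N
final 1 -2 E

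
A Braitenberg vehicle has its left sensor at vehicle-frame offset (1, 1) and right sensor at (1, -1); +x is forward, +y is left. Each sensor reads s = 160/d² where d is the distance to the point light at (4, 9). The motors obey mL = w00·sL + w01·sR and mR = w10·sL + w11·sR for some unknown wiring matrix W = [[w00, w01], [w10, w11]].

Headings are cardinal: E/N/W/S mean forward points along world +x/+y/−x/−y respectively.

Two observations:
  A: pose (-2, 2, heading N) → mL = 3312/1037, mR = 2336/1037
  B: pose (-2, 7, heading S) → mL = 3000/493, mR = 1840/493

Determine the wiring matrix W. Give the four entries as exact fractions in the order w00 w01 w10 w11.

1 1/2 1/2 1/2

obs A: pose=(-2,2,N) → sL=32/17, sR=160/61, mL=3312/1037, mR=2336/1037
obs B: pose=(-2,7,S) → sL=80/17, sR=80/29, mL=3000/493, mR=1840/493
sensor matrix S = [[32/17, 160/61], [80/17, 80/29]]; det S = -215040/30073
solve [mL_A; mL_B] = S·[w00; w01] and [mR_A; mR_B] = S·[w10; w11]:
  w00 = 1, w01 = 1/2, w10 = 1/2, w11 = 1/2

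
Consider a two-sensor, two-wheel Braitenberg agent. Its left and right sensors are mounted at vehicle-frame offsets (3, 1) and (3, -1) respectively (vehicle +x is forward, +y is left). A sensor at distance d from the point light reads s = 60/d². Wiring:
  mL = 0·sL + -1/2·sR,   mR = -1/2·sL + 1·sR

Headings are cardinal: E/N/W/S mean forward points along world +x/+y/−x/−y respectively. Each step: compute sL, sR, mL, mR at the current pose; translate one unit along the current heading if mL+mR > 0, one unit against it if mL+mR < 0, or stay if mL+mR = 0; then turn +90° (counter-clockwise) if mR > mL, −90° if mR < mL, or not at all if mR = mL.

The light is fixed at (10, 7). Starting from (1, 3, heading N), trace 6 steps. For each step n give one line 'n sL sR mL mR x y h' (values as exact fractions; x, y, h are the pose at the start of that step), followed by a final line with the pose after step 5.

0 60/101 12/13 -6/13 822/1313 1 3 N
1 3/8 15/37 -15/74 129/592 1 4 W
2 20/39 60/157 -30/157 770/6123 0 4 S
3 6/5 30/29 -15/29 63/145 0 5 E
4 12/29 60/101 -30/101 1134/2929 -1 5 N
5 3/10 15/49 -15/98 153/980 -1 6 W
final -2 6 S

n=0: pose=(1,3,N); sL=60/101, sR=12/13; mL=-6/13, mR=822/1313; mL+mR=216/1313 → advance +1; mR−mL=1428/1313 → turn +1·90°
n=1: pose=(1,4,W); sL=3/8, sR=15/37; mL=-15/74, mR=129/592; mL+mR=9/592 → advance +1; mR−mL=249/592 → turn +1·90°
n=2: pose=(0,4,S); sL=20/39, sR=60/157; mL=-30/157, mR=770/6123; mL+mR=-400/6123 → advance -1; mR−mL=1940/6123 → turn +1·90°
n=3: pose=(0,5,E); sL=6/5, sR=30/29; mL=-15/29, mR=63/145; mL+mR=-12/145 → advance -1; mR−mL=138/145 → turn +1·90°
n=4: pose=(-1,5,N); sL=12/29, sR=60/101; mL=-30/101, mR=1134/2929; mL+mR=264/2929 → advance +1; mR−mL=2004/2929 → turn +1·90°
n=5: pose=(-1,6,W); sL=3/10, sR=15/49; mL=-15/98, mR=153/980; mL+mR=3/980 → advance +1; mR−mL=303/980 → turn +1·90°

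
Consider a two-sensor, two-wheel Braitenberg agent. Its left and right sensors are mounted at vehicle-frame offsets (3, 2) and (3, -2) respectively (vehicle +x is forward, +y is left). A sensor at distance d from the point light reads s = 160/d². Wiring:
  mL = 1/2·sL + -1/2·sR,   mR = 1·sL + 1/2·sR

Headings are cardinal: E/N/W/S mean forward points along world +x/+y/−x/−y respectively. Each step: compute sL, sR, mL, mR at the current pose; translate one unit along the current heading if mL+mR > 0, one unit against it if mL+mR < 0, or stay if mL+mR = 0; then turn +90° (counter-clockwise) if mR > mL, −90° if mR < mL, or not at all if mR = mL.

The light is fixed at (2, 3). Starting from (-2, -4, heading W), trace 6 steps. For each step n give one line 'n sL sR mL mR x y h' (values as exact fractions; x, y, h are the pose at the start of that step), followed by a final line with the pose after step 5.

n=0: pose=(-2,-4,W); sL=16/13, sR=80/37; mL=-224/481, mR=1112/481; mL+mR=24/13 → advance +1; mR−mL=1336/481 → turn +1·90°
n=1: pose=(-3,-4,S); sL=160/109, sR=160/149; mL=3200/16241, mR=32560/16241; mL+mR=240/109 → advance +1; mR−mL=29360/16241 → turn +1·90°
n=2: pose=(-3,-5,E); sL=4, sR=20/13; mL=16/13, mR=62/13; mL+mR=6 → advance +1; mR−mL=46/13 → turn +1·90°
n=3: pose=(-2,-5,N); sL=160/61, sR=160/29; mL=-2560/1769, mR=9520/1769; mL+mR=240/61 → advance +1; mR−mL=12080/1769 → turn +1·90°
n=4: pose=(-2,-4,W); sL=16/13, sR=80/37; mL=-224/481, mR=1112/481; mL+mR=24/13 → advance +1; mR−mL=1336/481 → turn +1·90°
n=5: pose=(-3,-4,S); sL=160/109, sR=160/149; mL=3200/16241, mR=32560/16241; mL+mR=240/109 → advance +1; mR−mL=29360/16241 → turn +1·90°

0 16/13 80/37 -224/481 1112/481 -2 -4 W
1 160/109 160/149 3200/16241 32560/16241 -3 -4 S
2 4 20/13 16/13 62/13 -3 -5 E
3 160/61 160/29 -2560/1769 9520/1769 -2 -5 N
4 16/13 80/37 -224/481 1112/481 -2 -4 W
5 160/109 160/149 3200/16241 32560/16241 -3 -4 S
final -3 -5 E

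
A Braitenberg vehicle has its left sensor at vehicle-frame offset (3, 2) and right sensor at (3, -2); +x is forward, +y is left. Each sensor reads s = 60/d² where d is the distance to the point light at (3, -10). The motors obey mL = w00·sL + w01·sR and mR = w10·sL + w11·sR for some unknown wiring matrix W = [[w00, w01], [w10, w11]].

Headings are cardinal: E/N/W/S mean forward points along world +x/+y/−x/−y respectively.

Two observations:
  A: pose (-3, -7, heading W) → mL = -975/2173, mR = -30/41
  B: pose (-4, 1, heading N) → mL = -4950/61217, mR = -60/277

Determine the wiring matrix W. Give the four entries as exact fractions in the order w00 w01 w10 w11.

obs A: pose=(-3,-7,W) → sL=30/41, sR=30/53, mL=-975/2173, mR=-30/41
obs B: pose=(-4,1,N) → sL=60/277, sR=60/221, mL=-4950/61217, mR=-60/277
sensor matrix S = [[30/41, 30/53], [60/277, 60/221]]; det S = 10116000/133024541
solve [mL_A; mL_B] = S·[w00; w01] and [mR_A; mR_B] = S·[w10; w11]:
  w00 = -1, w01 = 1/2, w10 = -1, w11 = 0

-1 1/2 -1 0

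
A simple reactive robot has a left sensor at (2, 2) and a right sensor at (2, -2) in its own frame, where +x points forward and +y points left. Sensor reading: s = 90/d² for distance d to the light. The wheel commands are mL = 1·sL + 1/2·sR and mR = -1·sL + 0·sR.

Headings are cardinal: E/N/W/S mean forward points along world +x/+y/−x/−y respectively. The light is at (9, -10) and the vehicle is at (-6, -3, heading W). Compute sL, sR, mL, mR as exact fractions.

left sensor world pos  = (-8, -5); dL² = 314
right sensor world pos = (-8, -1); dR² = 370
sL = 90/314 = 45/157
sR = 90/370 = 9/37
mL = 1·sL + 1/2·sR = 4743/11618
mR = -1·sL + 0·sR = -45/157

45/157 9/37 4743/11618 -45/157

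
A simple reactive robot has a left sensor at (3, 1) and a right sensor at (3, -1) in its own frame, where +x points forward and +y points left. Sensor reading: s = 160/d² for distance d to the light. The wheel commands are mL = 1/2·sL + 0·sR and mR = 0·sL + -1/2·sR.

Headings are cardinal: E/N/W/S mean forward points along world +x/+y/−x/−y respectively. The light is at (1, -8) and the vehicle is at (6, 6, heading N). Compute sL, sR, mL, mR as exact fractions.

32/61 32/65 16/61 -16/65

left sensor world pos  = (5, 9); dL² = 305
right sensor world pos = (7, 9); dR² = 325
sL = 160/305 = 32/61
sR = 160/325 = 32/65
mL = 1/2·sL + 0·sR = 16/61
mR = 0·sL + -1/2·sR = -16/65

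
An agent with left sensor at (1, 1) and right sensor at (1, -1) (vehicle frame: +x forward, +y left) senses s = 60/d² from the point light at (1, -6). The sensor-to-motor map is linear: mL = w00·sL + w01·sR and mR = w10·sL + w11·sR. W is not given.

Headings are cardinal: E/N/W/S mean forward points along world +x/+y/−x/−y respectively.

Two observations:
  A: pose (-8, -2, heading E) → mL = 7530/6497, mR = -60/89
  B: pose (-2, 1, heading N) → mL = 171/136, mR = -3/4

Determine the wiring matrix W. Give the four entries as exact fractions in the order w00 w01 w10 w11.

obs A: pose=(-8,-2,E) → sL=60/89, sR=60/73, mL=7530/6497, mR=-60/89
obs B: pose=(-2,1,N) → sL=3/4, sR=15/17, mL=171/136, mR=-3/4
sensor matrix S = [[60/89, 60/73], [3/4, 15/17]]; det S = -2385/110449
solve [mL_A; mL_B] = S·[w00; w01] and [mR_A; mR_B] = S·[w10; w11]:
  w00 = 1/2, w01 = 1, w10 = -1, w11 = 0

1/2 1 -1 0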